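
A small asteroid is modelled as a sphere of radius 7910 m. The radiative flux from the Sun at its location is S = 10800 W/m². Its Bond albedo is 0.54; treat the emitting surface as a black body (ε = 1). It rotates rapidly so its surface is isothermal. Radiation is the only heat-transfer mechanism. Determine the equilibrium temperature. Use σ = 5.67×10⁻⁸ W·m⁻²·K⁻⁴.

T ≈ 385 K

At equilibrium, absorbed power = emitted power.
Absorbing cross-section = πr² = 1.966×10⁸ m²; emitting surface = 4πr² = 7.863×10⁸ m² (ratio 4).
(1−a)S·A_cross = εσ·A_surf·T⁴  ⇒  T⁴ = (1−a)S/(4σ).
T⁴ = 0.460·10800/(4·5.67×10⁻⁸) = 2.190×10¹⁰ K⁴.
T = (2.190×10¹⁰)^(1/4).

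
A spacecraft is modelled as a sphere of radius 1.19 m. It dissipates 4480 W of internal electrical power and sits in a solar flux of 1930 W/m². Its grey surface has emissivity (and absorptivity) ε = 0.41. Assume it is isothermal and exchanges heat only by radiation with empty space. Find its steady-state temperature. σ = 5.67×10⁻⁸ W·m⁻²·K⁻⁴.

At steady state, absorbed solar power + internal power = radiated power.
Absorbed: α·S·A_cross = 0.41·1930·4.449 = 3520 W (cross-section πr²).
Total input = 3520 + 4480 = 8000 W.
Radiated: εσ·A_surf·T⁴ with A_surf = 4πr² = 17.80 m².
T⁴ = 8000/(0.41·5.67×10⁻⁸·17.80) = 1.934×10¹⁰ K⁴.

T ≈ 373 K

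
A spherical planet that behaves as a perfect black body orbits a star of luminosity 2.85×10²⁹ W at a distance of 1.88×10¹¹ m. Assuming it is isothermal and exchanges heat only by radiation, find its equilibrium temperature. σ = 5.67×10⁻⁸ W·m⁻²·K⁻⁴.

First find the stellar flux at distance d: S = L/(4πd²) = 2.85×10²⁹/(4π·(1.88×10¹¹)²) = 6.417×10⁵ W/m².
For an isothermal sphere, absorbed (1−a)S·πr² = emitted σ·4πr²·T⁴, so T⁴ = (1−a)S/(4σ).
T⁴ = 1.00·6.417×10⁵/(4·5.67×10⁻⁸) = 2.829×10¹² K⁴.

T ≈ 1300 K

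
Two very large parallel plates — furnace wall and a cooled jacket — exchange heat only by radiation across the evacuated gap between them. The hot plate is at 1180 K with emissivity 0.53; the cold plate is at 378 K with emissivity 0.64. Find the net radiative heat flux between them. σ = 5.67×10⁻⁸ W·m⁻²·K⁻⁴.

q ≈ 44400 W/m²

For two infinite grey parallel plates, q = σ(T₁⁴ − T₂⁴)/(1/ε₁ + 1/ε₂ − 1).
T₁⁴ − T₂⁴ = 1.939×10¹² − 2.042×10¹⁰ = 1.918×10¹² K⁴.
1/ε₁ + 1/ε₂ − 1 = 1.887 + 1.562 − 1 = 2.449.
q = 5.67×10⁻⁸ × 1.918×10¹² / 2.449.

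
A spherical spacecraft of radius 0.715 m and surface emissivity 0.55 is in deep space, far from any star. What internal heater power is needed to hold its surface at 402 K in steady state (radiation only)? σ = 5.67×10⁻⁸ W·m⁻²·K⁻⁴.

P ≈ 5230 W

P = εσ·4πr²·T⁴.
4πr² = 6.424 m²; T⁴ = 2.612×10¹⁰ K⁴.
P = 0.55·5.67×10⁻⁸·6.424·2.612×10¹⁰.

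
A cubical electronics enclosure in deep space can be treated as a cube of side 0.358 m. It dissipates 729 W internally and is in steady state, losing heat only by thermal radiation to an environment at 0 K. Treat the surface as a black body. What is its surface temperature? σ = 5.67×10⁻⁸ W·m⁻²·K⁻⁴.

Steady state: internal power = radiated power, P = εσA T⁴.
Radiating area A = 6L² = 0.7690 m².
T⁴ = P/(εσA) = 729/(1.0·5.67×10⁻⁸·0.7690) = 1.672×10¹⁰ K⁴.
T = (1.672×10¹⁰)^(1/4).

T ≈ 360 K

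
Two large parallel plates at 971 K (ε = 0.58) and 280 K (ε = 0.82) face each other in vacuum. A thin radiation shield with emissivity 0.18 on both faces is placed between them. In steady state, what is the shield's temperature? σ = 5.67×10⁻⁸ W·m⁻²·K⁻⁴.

In steady state the net flux on the hot side equals that on the cold side.
σ(T₁⁴−T_s⁴)/D₁ = σ(T_s⁴−T₂⁴)/D₂, with D₁ = 1/ε₁+1/ε_s−1 = 6.280, D₂ = 1/ε_s+1/ε₂−1 = 5.775.
Solve for T_s⁴: T_s⁴ = (D₂·T₁⁴ + D₁·T₂⁴)/(D₁+D₂) = 4.291×10¹¹ K⁴.

T_s ≈ 809 K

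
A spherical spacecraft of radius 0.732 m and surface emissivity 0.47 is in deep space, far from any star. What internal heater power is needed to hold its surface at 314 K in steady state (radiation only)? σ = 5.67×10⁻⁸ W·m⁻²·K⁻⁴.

P = εσ·4πr²·T⁴.
4πr² = 6.733 m²; T⁴ = 9.721×10⁹ K⁴.
P = 0.47·5.67×10⁻⁸·6.733·9.721×10⁹.

P ≈ 1740 W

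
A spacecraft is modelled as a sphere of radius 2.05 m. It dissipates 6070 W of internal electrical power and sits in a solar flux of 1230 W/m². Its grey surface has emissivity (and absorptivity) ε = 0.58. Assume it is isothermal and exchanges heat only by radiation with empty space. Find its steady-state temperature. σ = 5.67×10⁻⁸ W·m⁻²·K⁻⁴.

T ≈ 307 K

At steady state, absorbed solar power + internal power = radiated power.
Absorbed: α·S·A_cross = 0.58·1230·13.20 = 9419 W (cross-section πr²).
Total input = 9419 + 6070 = 15490 W.
Radiated: εσ·A_surf·T⁴ with A_surf = 4πr² = 52.81 m².
T⁴ = 15490/(0.58·5.67×10⁻⁸·52.81) = 8.918×10⁹ K⁴.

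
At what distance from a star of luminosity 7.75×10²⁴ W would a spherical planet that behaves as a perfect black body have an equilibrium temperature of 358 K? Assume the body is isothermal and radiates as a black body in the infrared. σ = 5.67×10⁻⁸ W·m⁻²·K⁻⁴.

For an isothermal black-emitting sphere, (1−a)S·πr² = σ·4πr²·T⁴ ⇒ S = 4σT⁴/(1−a).
S = 4·5.67×10⁻⁸·(358)⁴/1.00 = 3725 W/m².
Flux falls as S = L/(4πd²), so d = √(L/(4πS)) = √(7.75×10²⁴/(4π·3725)).

d ≈ 1.29×10¹⁰ m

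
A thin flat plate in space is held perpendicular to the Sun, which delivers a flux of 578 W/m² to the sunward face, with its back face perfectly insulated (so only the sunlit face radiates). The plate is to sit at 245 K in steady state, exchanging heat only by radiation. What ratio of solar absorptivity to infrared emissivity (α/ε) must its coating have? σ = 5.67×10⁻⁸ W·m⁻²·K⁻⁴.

α/ε ≈ 0.353

Balance: αS·A = εσ·1A·T⁴ ⇒ α/ε = σT⁴/S.
α/ε = 5.67×10⁻⁸·(245)⁴/578 = 5.67×10⁻⁸·3.603×10⁹/578.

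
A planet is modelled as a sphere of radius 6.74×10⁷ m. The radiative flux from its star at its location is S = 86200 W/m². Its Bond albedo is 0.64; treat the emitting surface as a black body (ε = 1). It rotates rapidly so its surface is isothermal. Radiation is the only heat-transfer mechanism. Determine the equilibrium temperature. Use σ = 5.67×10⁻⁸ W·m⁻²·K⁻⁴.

At equilibrium, absorbed power = emitted power.
Absorbing cross-section = πr² = 1.427×10¹⁶ m²; emitting surface = 4πr² = 5.709×10¹⁶ m² (ratio 4).
(1−a)S·A_cross = εσ·A_surf·T⁴  ⇒  T⁴ = (1−a)S/(4σ).
T⁴ = 0.360·86200/(4·5.67×10⁻⁸) = 1.368×10¹¹ K⁴.
T = (1.368×10¹¹)^(1/4).

T ≈ 608 K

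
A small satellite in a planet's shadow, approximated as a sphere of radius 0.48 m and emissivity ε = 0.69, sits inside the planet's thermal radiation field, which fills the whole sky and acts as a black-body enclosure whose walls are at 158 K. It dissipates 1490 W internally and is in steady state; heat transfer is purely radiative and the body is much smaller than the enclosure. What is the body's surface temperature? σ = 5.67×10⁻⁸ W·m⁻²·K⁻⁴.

For a small grey body in a large enclosure, net radiated power = εσA(T⁴ − T_w⁴).
Steady state: P = εσA(T⁴ − T_w⁴) with A = 4πr² = 2.895 m².
T⁴ = P/(εσA) + T_w⁴ = 1490/(0.69·5.67×10⁻⁸·2.895) + (158)⁴
    = 1.315×10¹⁰ + 6.232×10⁸ = 1.378×10¹⁰ K⁴.

T ≈ 343 K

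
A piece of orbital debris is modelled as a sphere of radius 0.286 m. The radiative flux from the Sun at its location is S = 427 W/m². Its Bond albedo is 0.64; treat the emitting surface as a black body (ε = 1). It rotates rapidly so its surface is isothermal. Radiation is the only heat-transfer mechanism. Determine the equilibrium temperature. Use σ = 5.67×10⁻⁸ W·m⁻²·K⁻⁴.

T ≈ 161 K

At equilibrium, absorbed power = emitted power.
Absorbing cross-section = πr² = 0.2570 m²; emitting surface = 4πr² = 1.028 m² (ratio 4).
(1−a)S·A_cross = εσ·A_surf·T⁴  ⇒  T⁴ = (1−a)S/(4σ).
T⁴ = 0.360·427/(4·5.67×10⁻⁸) = 6.778×10⁸ K⁴.
T = (6.778×10⁸)^(1/4).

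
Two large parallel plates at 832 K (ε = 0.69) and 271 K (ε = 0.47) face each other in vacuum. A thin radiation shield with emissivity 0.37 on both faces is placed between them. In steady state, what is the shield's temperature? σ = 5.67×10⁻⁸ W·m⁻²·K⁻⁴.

In steady state the net flux on the hot side equals that on the cold side.
σ(T₁⁴−T_s⁴)/D₁ = σ(T_s⁴−T₂⁴)/D₂, with D₁ = 1/ε₁+1/ε_s−1 = 3.152, D₂ = 1/ε_s+1/ε₂−1 = 3.830.
Solve for T_s⁴: T_s⁴ = (D₂·T₁⁴ + D₁·T₂⁴)/(D₁+D₂) = 2.653×10¹¹ K⁴.

T_s ≈ 718 K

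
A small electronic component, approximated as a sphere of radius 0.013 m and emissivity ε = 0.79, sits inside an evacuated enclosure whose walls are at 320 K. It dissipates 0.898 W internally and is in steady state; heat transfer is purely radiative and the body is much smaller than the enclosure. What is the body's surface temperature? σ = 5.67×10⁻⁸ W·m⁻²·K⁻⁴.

For a small grey body in a large enclosure, net radiated power = εσA(T⁴ − T_w⁴).
Steady state: P = εσA(T⁴ − T_w⁴) with A = 4πr² = 0.002124 m².
T⁴ = P/(εσA) + T_w⁴ = 0.898/(0.79·5.67×10⁻⁸·0.002124) + (320)⁴
    = 9.440×10⁹ + 1.049×10¹⁰ = 1.993×10¹⁰ K⁴.

T ≈ 376 K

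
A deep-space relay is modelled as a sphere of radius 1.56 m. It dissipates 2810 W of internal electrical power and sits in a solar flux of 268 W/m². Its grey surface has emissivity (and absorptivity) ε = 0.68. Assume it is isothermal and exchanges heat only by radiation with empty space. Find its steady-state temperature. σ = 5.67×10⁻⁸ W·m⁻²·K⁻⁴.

T ≈ 244 K

At steady state, absorbed solar power + internal power = radiated power.
Absorbed: α·S·A_cross = 0.68·268·7.645 = 1393 W (cross-section πr²).
Total input = 1393 + 2810 = 4203 W.
Radiated: εσ·A_surf·T⁴ with A_surf = 4πr² = 30.58 m².
T⁴ = 4203/(0.68·5.67×10⁻⁸·30.58) = 3.565×10⁹ K⁴.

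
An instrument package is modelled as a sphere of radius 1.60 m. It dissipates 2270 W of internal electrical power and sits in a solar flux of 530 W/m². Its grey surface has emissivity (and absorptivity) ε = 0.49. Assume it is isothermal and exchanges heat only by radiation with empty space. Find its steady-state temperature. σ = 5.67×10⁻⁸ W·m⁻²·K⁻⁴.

T ≈ 264 K

At steady state, absorbed solar power + internal power = radiated power.
Absorbed: α·S·A_cross = 0.49·530·8.042 = 2089 W (cross-section πr²).
Total input = 2089 + 2270 = 4359 W.
Radiated: εσ·A_surf·T⁴ with A_surf = 4πr² = 32.17 m².
T⁴ = 4359/(0.49·5.67×10⁻⁸·32.17) = 4.877×10⁹ K⁴.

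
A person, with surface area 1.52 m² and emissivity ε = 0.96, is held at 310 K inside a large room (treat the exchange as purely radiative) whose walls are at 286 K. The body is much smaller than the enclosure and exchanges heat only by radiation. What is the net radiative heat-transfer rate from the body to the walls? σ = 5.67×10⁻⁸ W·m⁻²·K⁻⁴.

P_net ≈ 211 W

For a small grey body in a large enclosure: P_net = εσA(T_body⁴ − T_wall⁴).
A = 1.52 m²; T_body⁴ − T_wall⁴ = 9.235×10⁹ − 6.691×10⁹ = 2.545×10⁹ K⁴.
|P_net| = 0.96·5.67×10⁻⁸·1.520·2.545×10⁹.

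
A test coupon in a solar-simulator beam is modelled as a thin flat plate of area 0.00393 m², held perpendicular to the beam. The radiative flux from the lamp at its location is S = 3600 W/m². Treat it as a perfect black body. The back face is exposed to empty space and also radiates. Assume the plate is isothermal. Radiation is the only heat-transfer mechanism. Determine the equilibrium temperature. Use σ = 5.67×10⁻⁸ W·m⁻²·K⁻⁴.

At equilibrium, absorbed power = emitted power.
Absorbing cross-section = A = 0.003930 m²; emitting surface = 2A = 0.007860 m² (ratio 2).
S·A_cross = εσ·A_surf·T⁴  ⇒  T⁴ = S/(2σ).
T⁴ = 1.00·3600/(2·5.67×10⁻⁸) = 3.175×10¹⁰ K⁴.
T = (3.175×10¹⁰)^(1/4).

T ≈ 422 K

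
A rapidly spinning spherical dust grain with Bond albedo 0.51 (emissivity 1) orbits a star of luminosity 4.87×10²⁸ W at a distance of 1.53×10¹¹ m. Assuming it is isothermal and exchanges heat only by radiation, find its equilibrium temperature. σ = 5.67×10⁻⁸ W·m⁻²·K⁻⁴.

First find the stellar flux at distance d: S = L/(4πd²) = 4.87×10²⁸/(4π·(1.53×10¹¹)²) = 1.656×10⁵ W/m².
For an isothermal sphere, absorbed (1−a)S·πr² = emitted σ·4πr²·T⁴, so T⁴ = (1−a)S/(4σ).
T⁴ = 0.490·1.656×10⁵/(4·5.67×10⁻⁸) = 3.577×10¹¹ K⁴.

T ≈ 773 K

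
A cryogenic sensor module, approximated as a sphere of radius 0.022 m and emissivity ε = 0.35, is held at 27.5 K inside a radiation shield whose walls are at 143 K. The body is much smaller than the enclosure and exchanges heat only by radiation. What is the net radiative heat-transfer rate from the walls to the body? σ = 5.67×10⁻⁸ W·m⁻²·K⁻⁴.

P_net ≈ 0.0504 W

For a small grey body in a large enclosure: P_net = εσA(T_body⁴ − T_wall⁴).
A = 4πr² = 0.006082 m²; T_body⁴ − T_wall⁴ = 5.719×10⁵ − 4.182×10⁸ = -4.176×10⁸ K⁴.
|P_net| = 0.35·5.67×10⁻⁸·0.006082·4.176×10⁸.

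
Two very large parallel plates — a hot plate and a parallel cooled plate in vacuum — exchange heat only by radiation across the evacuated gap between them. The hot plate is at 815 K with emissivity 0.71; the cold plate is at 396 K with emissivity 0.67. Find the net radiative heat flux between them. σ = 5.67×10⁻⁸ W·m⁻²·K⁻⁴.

q ≈ 12400 W/m²

For two infinite grey parallel plates, q = σ(T₁⁴ − T₂⁴)/(1/ε₁ + 1/ε₂ − 1).
T₁⁴ − T₂⁴ = 4.412×10¹¹ − 2.459×10¹⁰ = 4.166×10¹¹ K⁴.
1/ε₁ + 1/ε₂ − 1 = 1.408 + 1.493 − 1 = 1.901.
q = 5.67×10⁻⁸ × 4.166×10¹¹ / 1.901.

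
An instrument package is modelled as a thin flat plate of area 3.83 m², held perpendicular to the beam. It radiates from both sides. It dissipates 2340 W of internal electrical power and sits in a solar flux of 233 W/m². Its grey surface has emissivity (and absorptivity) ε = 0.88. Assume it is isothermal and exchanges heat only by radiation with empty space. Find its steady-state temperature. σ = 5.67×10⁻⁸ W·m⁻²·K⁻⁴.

At steady state, absorbed solar power + internal power = radiated power.
Absorbed: α·S·A_cross = 0.88·233·3.830 = 785.3 W (cross-section A).
Total input = 785.3 + 2340 = 3125 W.
Radiated: εσ·A_surf·T⁴ with A_surf = 2A = 7.660 m².
T⁴ = 3125/(0.88·5.67×10⁻⁸·7.660) = 8.177×10⁹ K⁴.

T ≈ 301 K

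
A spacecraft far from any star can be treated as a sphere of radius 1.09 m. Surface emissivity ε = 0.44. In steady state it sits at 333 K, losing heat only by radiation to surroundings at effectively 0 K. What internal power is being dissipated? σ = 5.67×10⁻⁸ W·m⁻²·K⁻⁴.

Steady state: P = εσA T⁴.
A = 4πr² = 14.93 m²; T⁴ = (333)⁴ = 1.230×10¹⁰ K⁴.
P = 0.44 × 5.67×10⁻⁸ × 14.93 × 1.230×10¹⁰.

P ≈ 4580 W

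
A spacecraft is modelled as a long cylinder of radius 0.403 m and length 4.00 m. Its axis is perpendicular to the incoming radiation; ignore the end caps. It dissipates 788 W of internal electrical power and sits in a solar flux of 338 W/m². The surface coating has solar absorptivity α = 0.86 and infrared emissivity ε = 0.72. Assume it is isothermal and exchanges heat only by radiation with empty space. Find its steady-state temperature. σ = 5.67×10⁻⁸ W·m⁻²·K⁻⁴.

At steady state, absorbed solar power + internal power = radiated power.
Absorbed: α·S·A_cross = 0.86·338·3.224 = 937.2 W (cross-section 2rL).
Total input = 937.2 + 788 = 1725 W.
Radiated: εσ·A_surf·T⁴ with A_surf = 2πrL = 10.13 m².
T⁴ = 1725/(0.72·5.67×10⁻⁸·10.13) = 4.172×10⁹ K⁴.

T ≈ 254 K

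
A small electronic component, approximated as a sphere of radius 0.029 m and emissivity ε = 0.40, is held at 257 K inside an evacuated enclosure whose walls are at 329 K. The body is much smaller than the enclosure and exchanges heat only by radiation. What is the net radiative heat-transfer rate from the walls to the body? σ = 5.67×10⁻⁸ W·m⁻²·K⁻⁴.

For a small grey body in a large enclosure: P_net = εσA(T_body⁴ − T_wall⁴).
A = 4πr² = 0.01057 m²; T_body⁴ − T_wall⁴ = 4.362×10⁹ − 1.172×10¹⁰ = -7.354×10⁹ K⁴.
|P_net| = 0.40·5.67×10⁻⁸·0.01057·7.354×10⁹.

P_net ≈ 1.76 W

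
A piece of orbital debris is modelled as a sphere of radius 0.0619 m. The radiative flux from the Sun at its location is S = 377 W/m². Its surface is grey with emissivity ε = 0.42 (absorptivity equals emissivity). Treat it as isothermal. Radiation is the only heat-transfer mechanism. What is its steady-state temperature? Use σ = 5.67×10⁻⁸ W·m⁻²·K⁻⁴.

At equilibrium, absorbed power = emitted power.
Absorbing cross-section = πr² = 0.01204 m²; emitting surface = 4πr² = 0.04815 m² (ratio 4).
εS·A_cross = εσ·A_surf·T⁴  ⇒  T⁴ = S/(4σ)   (ε cancels).
T⁴ = 377/(4·5.67×10⁻⁸) = 1.662×10⁹ K⁴.
T = (1.662×10⁹)^(1/4).

T ≈ 202 K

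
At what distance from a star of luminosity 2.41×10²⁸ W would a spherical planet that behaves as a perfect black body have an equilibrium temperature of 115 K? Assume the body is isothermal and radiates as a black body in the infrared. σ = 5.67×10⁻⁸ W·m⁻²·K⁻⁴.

d ≈ 6.95×10¹² m

For an isothermal black-emitting sphere, (1−a)S·πr² = σ·4πr²·T⁴ ⇒ S = 4σT⁴/(1−a).
S = 4·5.67×10⁻⁸·(115)⁴/1.00 = 39.67 W/m².
Flux falls as S = L/(4πd²), so d = √(L/(4πS)) = √(2.41×10²⁸/(4π·39.67)).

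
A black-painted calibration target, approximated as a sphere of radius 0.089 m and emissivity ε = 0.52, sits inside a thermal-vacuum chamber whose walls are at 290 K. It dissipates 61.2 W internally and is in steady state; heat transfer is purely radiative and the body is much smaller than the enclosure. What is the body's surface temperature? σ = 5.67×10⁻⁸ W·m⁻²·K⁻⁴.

For a small grey body in a large enclosure, net radiated power = εσA(T⁴ − T_w⁴).
Steady state: P = εσA(T⁴ − T_w⁴) with A = 4πr² = 0.09954 m².
T⁴ = P/(εσA) + T_w⁴ = 61.2/(0.52·5.67×10⁻⁸·0.09954) + (290)⁴
    = 2.085×10¹⁰ + 7.073×10⁹ = 2.793×10¹⁰ K⁴.

T ≈ 409 K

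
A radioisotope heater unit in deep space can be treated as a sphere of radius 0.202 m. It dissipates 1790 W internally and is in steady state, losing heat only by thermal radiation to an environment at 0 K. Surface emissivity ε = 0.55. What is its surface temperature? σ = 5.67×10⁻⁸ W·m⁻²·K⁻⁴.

T ≈ 578 K

Steady state: internal power = radiated power, P = εσA T⁴.
Radiating area A = 4πr² = 0.5128 m².
T⁴ = P/(εσA) = 1790/(0.55·5.67×10⁻⁸·0.5128) = 1.119×10¹¹ K⁴.
T = (1.119×10¹¹)^(1/4).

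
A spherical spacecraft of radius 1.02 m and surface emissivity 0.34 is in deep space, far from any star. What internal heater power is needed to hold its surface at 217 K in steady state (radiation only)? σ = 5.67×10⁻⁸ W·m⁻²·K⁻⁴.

P = εσ·4πr²·T⁴.
4πr² = 13.07 m²; T⁴ = 2.217×10⁹ K⁴.
P = 0.34·5.67×10⁻⁸·13.07·2.217×10⁹.

P ≈ 559 W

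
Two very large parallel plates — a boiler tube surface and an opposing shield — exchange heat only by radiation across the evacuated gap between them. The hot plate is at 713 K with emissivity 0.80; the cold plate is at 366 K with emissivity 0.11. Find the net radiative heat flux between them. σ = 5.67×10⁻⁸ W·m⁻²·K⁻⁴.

q ≈ 1460 W/m²

For two infinite grey parallel plates, q = σ(T₁⁴ − T₂⁴)/(1/ε₁ + 1/ε₂ − 1).
T₁⁴ − T₂⁴ = 2.584×10¹¹ − 1.794×10¹⁰ = 2.405×10¹¹ K⁴.
1/ε₁ + 1/ε₂ − 1 = 1.250 + 9.091 − 1 = 9.341.
q = 5.67×10⁻⁸ × 2.405×10¹¹ / 9.341.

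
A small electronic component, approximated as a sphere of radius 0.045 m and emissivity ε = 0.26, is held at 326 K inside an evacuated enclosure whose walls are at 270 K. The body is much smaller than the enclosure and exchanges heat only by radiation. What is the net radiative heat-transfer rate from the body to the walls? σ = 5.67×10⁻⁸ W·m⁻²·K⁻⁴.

For a small grey body in a large enclosure: P_net = εσA(T_body⁴ − T_wall⁴).
A = 4πr² = 0.02545 m²; T_body⁴ − T_wall⁴ = 1.129×10¹⁰ − 5.314×10⁹ = 5.980×10⁹ K⁴.
|P_net| = 0.26·5.67×10⁻⁸·0.02545·5.980×10⁹.

P_net ≈ 2.24 W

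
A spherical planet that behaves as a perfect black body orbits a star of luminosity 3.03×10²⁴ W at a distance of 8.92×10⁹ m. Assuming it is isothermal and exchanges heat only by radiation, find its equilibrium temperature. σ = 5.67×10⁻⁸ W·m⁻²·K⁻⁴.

First find the stellar flux at distance d: S = L/(4πd²) = 3.03×10²⁴/(4π·(8.92×10⁹)²) = 3030 W/m².
For an isothermal sphere, absorbed (1−a)S·πr² = emitted σ·4πr²·T⁴, so T⁴ = (1−a)S/(4σ).
T⁴ = 1.00·3030/(4·5.67×10⁻⁸) = 1.336×10¹⁰ K⁴.

T ≈ 340 K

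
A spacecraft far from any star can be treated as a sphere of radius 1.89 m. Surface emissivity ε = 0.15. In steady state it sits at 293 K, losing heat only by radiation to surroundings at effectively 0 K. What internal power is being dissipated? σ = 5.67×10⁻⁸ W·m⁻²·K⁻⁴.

Steady state: P = εσA T⁴.
A = 4πr² = 44.89 m²; T⁴ = (293)⁴ = 7.370×10⁹ K⁴.
P = 0.15 × 5.67×10⁻⁸ × 44.89 × 7.370×10⁹.

P ≈ 2810 W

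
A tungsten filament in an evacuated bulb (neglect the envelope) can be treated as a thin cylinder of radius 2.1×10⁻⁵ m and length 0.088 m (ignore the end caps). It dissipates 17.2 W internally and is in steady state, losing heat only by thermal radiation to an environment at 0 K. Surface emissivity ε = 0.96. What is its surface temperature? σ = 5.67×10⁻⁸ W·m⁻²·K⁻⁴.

Steady state: internal power = radiated power, P = εσA T⁴.
Radiating area A = 2πrL = 1.161×10⁻⁵ m².
T⁴ = P/(εσA) = 17.2/(0.96·5.67×10⁻⁸·1.161×10⁻⁵) = 2.721×10¹³ K⁴.
T = (2.721×10¹³)^(1/4).

T ≈ 2280 K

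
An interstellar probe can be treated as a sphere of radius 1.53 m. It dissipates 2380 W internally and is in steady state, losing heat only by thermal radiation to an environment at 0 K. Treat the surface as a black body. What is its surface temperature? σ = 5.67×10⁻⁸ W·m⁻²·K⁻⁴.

T ≈ 194 K

Steady state: internal power = radiated power, P = εσA T⁴.
Radiating area A = 4πr² = 29.42 m².
T⁴ = P/(εσA) = 2380/(1.0·5.67×10⁻⁸·29.42) = 1.427×10⁹ K⁴.
T = (1.427×10⁹)^(1/4).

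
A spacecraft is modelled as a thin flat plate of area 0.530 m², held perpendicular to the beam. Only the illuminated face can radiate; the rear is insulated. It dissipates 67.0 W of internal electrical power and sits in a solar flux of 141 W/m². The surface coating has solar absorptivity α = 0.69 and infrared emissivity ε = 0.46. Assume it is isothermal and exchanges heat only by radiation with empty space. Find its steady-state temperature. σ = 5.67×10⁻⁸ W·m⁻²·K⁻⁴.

At steady state, absorbed solar power + internal power = radiated power.
Absorbed: α·S·A_cross = 0.69·141·0.5300 = 51.56 W (cross-section A).
Total input = 51.56 + 67.0 = 118.6 W.
Radiated: εσ·A_surf·T⁴ with A_surf = A = 0.5300 m².
T⁴ = 118.6/(0.46·5.67×10⁻⁸·0.5300) = 8.577×10⁹ K⁴.

T ≈ 304 K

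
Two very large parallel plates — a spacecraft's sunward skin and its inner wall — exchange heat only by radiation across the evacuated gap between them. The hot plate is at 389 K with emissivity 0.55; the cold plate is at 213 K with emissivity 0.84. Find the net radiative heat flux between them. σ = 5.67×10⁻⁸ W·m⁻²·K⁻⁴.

q ≈ 588 W/m²

For two infinite grey parallel plates, q = σ(T₁⁴ − T₂⁴)/(1/ε₁ + 1/ε₂ − 1).
T₁⁴ − T₂⁴ = 2.290×10¹⁰ − 2.058×10⁹ = 2.084×10¹⁰ K⁴.
1/ε₁ + 1/ε₂ − 1 = 1.818 + 1.190 − 1 = 2.009.
q = 5.67×10⁻⁸ × 2.084×10¹⁰ / 2.009.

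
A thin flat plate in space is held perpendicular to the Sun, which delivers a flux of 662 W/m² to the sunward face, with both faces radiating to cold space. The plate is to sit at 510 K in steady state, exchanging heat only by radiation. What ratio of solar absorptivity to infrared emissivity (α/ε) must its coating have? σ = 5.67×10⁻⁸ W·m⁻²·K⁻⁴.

Balance: αS·A = εσ·2A·T⁴ ⇒ α/ε = 2σT⁴/S.
α/ε = 2·5.67×10⁻⁸·(510)⁴/662 = 2·5.67×10⁻⁸·6.765×10¹⁰/662.

α/ε ≈ 11.6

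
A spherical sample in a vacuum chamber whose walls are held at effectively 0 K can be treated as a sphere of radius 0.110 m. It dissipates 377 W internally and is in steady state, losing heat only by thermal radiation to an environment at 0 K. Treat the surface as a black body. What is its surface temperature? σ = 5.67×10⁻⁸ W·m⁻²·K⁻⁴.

T ≈ 457 K

Steady state: internal power = radiated power, P = εσA T⁴.
Radiating area A = 4πr² = 0.1521 m².
T⁴ = P/(εσA) = 377/(1.0·5.67×10⁻⁸·0.1521) = 4.373×10¹⁰ K⁴.
T = (4.373×10¹⁰)^(1/4).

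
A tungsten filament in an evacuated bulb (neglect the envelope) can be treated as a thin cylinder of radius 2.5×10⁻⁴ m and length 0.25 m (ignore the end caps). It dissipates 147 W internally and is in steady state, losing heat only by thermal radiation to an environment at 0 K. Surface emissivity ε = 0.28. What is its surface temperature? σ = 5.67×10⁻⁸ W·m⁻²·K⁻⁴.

Steady state: internal power = radiated power, P = εσA T⁴.
Radiating area A = 2πrL = 3.927×10⁻⁴ m².
T⁴ = P/(εσA) = 147/(0.28·5.67×10⁻⁸·3.927×10⁻⁴) = 2.358×10¹³ K⁴.
T = (2.358×10¹³)^(1/4).

T ≈ 2200 K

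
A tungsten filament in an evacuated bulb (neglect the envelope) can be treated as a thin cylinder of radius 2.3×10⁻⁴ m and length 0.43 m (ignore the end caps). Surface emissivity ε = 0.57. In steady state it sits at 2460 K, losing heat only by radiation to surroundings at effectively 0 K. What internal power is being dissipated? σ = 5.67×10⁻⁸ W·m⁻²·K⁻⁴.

Steady state: P = εσA T⁴.
A = 2πrL = 6.214×10⁻⁴ m²; T⁴ = (2460)⁴ = 3.662×10¹³ K⁴.
P = 0.57 × 5.67×10⁻⁸ × 6.214×10⁻⁴ × 3.662×10¹³.

P ≈ 735 W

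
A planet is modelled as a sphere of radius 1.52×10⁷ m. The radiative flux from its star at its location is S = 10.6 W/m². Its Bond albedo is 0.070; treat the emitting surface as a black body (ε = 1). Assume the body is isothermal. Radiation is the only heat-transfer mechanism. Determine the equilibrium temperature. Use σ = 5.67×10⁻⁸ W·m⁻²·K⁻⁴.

T ≈ 81.2 K

At equilibrium, absorbed power = emitted power.
Absorbing cross-section = πr² = 7.258×10¹⁴ m²; emitting surface = 4πr² = 2.903×10¹⁵ m² (ratio 4).
(1−a)S·A_cross = εσ·A_surf·T⁴  ⇒  T⁴ = (1−a)S/(4σ).
T⁴ = 0.930·10.6/(4·5.67×10⁻⁸) = 4.347×10⁷ K⁴.
T = (4.347×10⁷)^(1/4).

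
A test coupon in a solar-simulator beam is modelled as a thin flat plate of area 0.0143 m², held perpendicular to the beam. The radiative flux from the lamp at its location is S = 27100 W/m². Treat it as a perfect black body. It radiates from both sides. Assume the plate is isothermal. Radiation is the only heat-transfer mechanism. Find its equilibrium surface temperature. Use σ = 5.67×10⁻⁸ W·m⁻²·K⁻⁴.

At equilibrium, absorbed power = emitted power.
Absorbing cross-section = A = 0.01430 m²; emitting surface = 2A = 0.02860 m² (ratio 2).
S·A_cross = εσ·A_surf·T⁴  ⇒  T⁴ = S/(2σ).
T⁴ = 1.00·27100/(2·5.67×10⁻⁸) = 2.390×10¹¹ K⁴.
T = (2.390×10¹¹)^(1/4).

T ≈ 699 K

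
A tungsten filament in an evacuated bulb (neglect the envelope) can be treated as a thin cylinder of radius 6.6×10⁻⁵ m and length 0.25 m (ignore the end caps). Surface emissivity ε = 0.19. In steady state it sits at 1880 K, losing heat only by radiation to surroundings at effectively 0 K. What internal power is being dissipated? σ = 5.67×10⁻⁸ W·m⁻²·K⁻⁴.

P ≈ 14.0 W

Steady state: P = εσA T⁴.
A = 2πrL = 1.037×10⁻⁴ m²; T⁴ = (1880)⁴ = 1.249×10¹³ K⁴.
P = 0.19 × 5.67×10⁻⁸ × 1.037×10⁻⁴ × 1.249×10¹³.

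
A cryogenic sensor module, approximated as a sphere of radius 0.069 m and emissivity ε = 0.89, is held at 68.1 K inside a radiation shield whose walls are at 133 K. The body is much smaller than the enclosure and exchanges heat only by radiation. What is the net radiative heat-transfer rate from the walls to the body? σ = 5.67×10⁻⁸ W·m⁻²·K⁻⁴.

For a small grey body in a large enclosure: P_net = εσA(T_body⁴ − T_wall⁴).
A = 4πr² = 0.05983 m²; T_body⁴ − T_wall⁴ = 2.151×10⁷ − 3.129×10⁸ = -2.914×10⁸ K⁴.
|P_net| = 0.89·5.67×10⁻⁸·0.05983·2.914×10⁸.

P_net ≈ 0.880 W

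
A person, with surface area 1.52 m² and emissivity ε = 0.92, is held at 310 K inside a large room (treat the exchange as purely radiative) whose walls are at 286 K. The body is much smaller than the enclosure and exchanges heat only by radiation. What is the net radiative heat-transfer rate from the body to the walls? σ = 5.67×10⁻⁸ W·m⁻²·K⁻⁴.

P_net ≈ 202 W

For a small grey body in a large enclosure: P_net = εσA(T_body⁴ − T_wall⁴).
A = 1.52 m²; T_body⁴ − T_wall⁴ = 9.235×10⁹ − 6.691×10⁹ = 2.545×10⁹ K⁴.
|P_net| = 0.92·5.67×10⁻⁸·1.520·2.545×10⁹.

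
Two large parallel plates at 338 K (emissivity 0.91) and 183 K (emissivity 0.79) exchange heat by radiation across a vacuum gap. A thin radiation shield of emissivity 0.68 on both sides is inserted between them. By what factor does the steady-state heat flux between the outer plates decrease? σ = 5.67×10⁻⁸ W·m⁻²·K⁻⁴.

factor ≈ 2.42

Without shield: q₀ = σΔ(T⁴)/(1/ε₁+1/ε₂−1) with denominator 1.365.
With shield the two gaps are in series; the resistances add: (1/ε₁+1/ε_s−1)+(1/ε_s+1/ε₂−1) = 1.569+1.736 = 3.306.
Heat-flux ratio q₀/q = 3.306/1.365.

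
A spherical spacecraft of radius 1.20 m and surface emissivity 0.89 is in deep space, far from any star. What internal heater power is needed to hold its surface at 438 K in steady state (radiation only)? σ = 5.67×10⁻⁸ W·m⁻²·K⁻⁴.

P = εσ·4πr²·T⁴.
4πr² = 18.10 m²; T⁴ = 3.680×10¹⁰ K⁴.
P = 0.89·5.67×10⁻⁸·18.10·3.680×10¹⁰.

P ≈ 33600 W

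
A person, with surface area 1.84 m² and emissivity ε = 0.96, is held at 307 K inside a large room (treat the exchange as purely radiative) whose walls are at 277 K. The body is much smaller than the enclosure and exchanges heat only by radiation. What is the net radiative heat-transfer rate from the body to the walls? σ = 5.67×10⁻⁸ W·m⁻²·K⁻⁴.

P_net ≈ 300 W

For a small grey body in a large enclosure: P_net = εσA(T_body⁴ − T_wall⁴).
A = 1.84 m²; T_body⁴ − T_wall⁴ = 8.883×10⁹ − 5.887×10⁹ = 2.996×10⁹ K⁴.
|P_net| = 0.96·5.67×10⁻⁸·1.840·2.996×10⁹.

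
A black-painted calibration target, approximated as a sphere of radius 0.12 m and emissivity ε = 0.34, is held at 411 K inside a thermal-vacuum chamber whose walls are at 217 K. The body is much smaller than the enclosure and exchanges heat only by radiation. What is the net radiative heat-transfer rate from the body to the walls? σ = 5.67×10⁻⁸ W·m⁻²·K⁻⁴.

P_net ≈ 91.8 W

For a small grey body in a large enclosure: P_net = εσA(T_body⁴ − T_wall⁴).
A = 4πr² = 0.1810 m²; T_body⁴ − T_wall⁴ = 2.853×10¹⁰ − 2.217×10⁹ = 2.632×10¹⁰ K⁴.
|P_net| = 0.34·5.67×10⁻⁸·0.1810·2.632×10¹⁰.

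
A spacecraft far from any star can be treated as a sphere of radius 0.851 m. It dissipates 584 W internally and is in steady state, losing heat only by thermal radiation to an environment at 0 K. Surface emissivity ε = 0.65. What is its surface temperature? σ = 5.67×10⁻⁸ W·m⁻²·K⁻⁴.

Steady state: internal power = radiated power, P = εσA T⁴.
Radiating area A = 4πr² = 9.101 m².
T⁴ = P/(εσA) = 584/(0.65·5.67×10⁻⁸·9.101) = 1.741×10⁹ K⁴.
T = (1.741×10⁹)^(1/4).

T ≈ 204 K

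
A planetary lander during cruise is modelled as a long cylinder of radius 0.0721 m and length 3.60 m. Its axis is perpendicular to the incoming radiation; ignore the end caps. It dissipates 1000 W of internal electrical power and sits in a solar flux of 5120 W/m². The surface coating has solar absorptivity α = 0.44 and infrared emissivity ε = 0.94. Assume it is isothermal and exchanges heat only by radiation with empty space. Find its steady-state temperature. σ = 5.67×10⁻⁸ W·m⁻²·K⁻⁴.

T ≈ 397 K

At steady state, absorbed solar power + internal power = radiated power.
Absorbed: α·S·A_cross = 0.44·5120·0.5191 = 1169 W (cross-section 2rL).
Total input = 1169 + 1000 = 2169 W.
Radiated: εσ·A_surf·T⁴ with A_surf = 2πrL = 1.631 m².
T⁴ = 2169/(0.94·5.67×10⁻⁸·1.631) = 2.496×10¹⁰ K⁴.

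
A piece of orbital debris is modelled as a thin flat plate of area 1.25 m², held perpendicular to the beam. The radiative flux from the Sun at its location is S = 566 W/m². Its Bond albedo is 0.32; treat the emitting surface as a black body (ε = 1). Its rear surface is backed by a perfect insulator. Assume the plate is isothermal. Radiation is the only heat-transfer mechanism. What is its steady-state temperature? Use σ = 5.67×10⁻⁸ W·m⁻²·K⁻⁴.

T ≈ 287 K

At equilibrium, absorbed power = emitted power.
Absorbing cross-section = A = 1.250 m²; emitting surface = A = 1.250 m² (ratio 1).
(1−a)S·A_cross = εσ·A_surf·T⁴  ⇒  T⁴ = (1−a)S/(1σ).
T⁴ = 0.680·566/(1·5.67×10⁻⁸) = 6.788×10⁹ K⁴.
T = (6.788×10⁹)^(1/4).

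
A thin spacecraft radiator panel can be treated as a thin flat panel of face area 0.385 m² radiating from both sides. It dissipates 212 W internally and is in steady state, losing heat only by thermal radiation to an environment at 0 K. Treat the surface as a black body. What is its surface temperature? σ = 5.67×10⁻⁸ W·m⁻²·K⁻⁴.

T ≈ 264 K

Steady state: internal power = radiated power, P = εσA T⁴.
Radiating area A = 2·0.385 = 0.7700 m².
T⁴ = P/(εσA) = 212/(1.0·5.67×10⁻⁸·0.7700) = 4.856×10⁹ K⁴.
T = (4.856×10⁹)^(1/4).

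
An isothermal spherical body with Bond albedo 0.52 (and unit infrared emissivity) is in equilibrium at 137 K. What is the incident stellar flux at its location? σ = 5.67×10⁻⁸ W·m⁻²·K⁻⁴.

(1−a)S·πr² = σ·4πr²·T⁴ ⇒ S = 4σT⁴/(1−a).
S = 4·5.67×10⁻⁸·3.523×10⁸/0.480.

S ≈ 166 W/m²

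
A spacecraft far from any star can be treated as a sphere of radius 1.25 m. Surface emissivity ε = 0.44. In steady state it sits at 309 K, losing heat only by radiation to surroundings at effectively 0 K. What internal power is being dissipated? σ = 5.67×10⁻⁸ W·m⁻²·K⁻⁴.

Steady state: P = εσA T⁴.
A = 4πr² = 19.63 m²; T⁴ = (309)⁴ = 9.117×10⁹ K⁴.
P = 0.44 × 5.67×10⁻⁸ × 19.63 × 9.117×10⁹.

P ≈ 4470 W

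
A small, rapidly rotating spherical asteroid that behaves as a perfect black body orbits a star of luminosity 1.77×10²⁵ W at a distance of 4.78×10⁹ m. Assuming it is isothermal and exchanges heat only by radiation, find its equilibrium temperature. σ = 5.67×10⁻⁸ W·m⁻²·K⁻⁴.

T ≈ 722 K

First find the stellar flux at distance d: S = L/(4πd²) = 1.77×10²⁵/(4π·(4.78×10⁹)²) = 61650 W/m².
For an isothermal sphere, absorbed (1−a)S·πr² = emitted σ·4πr²·T⁴, so T⁴ = (1−a)S/(4σ).
T⁴ = 1.00·61650/(4·5.67×10⁻⁸) = 2.718×10¹¹ K⁴.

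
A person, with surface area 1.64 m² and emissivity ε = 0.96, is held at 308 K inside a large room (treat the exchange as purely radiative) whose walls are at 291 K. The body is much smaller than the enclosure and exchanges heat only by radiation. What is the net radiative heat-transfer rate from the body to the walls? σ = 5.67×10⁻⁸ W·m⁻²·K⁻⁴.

P_net ≈ 163 W

For a small grey body in a large enclosure: P_net = εσA(T_body⁴ − T_wall⁴).
A = 1.64 m²; T_body⁴ − T_wall⁴ = 8.999×10⁹ − 7.171×10⁹ = 1.828×10⁹ K⁴.
|P_net| = 0.96·5.67×10⁻⁸·1.640·1.828×10⁹.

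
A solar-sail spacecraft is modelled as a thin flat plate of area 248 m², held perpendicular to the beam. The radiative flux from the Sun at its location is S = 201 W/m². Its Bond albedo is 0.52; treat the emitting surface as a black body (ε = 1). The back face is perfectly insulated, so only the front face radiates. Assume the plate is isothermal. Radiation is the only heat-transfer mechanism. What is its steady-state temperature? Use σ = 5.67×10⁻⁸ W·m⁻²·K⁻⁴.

At equilibrium, absorbed power = emitted power.
Absorbing cross-section = A = 248.0 m²; emitting surface = A = 248.0 m² (ratio 1).
(1−a)S·A_cross = εσ·A_surf·T⁴  ⇒  T⁴ = (1−a)S/(1σ).
T⁴ = 0.480·201/(1·5.67×10⁻⁸) = 1.702×10⁹ K⁴.
T = (1.702×10⁹)^(1/4).

T ≈ 203 K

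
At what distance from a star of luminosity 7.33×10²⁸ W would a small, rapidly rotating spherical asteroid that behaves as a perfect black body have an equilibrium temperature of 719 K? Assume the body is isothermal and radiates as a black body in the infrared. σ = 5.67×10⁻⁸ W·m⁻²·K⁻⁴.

For an isothermal black-emitting sphere, (1−a)S·πr² = σ·4πr²·T⁴ ⇒ S = 4σT⁴/(1−a).
S = 4·5.67×10⁻⁸·(719)⁴/1.00 = 60610 W/m².
Flux falls as S = L/(4πd²), so d = √(L/(4πS)) = √(7.33×10²⁸/(4π·60610)).

d ≈ 3.10×10¹¹ m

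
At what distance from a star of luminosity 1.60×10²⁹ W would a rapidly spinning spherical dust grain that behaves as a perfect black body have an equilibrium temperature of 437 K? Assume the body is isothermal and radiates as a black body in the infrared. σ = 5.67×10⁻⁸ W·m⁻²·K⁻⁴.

For an isothermal black-emitting sphere, (1−a)S·πr² = σ·4πr²·T⁴ ⇒ S = 4σT⁴/(1−a).
S = 4·5.67×10⁻⁸·(437)⁴/1.00 = 8271 W/m².
Flux falls as S = L/(4πd²), so d = √(L/(4πS)) = √(1.60×10²⁹/(4π·8271)).

d ≈ 1.24×10¹² m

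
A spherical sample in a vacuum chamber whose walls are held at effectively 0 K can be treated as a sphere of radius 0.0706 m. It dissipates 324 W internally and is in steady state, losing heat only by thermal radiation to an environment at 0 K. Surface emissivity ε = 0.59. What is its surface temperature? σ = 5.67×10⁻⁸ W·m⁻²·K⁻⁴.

Steady state: internal power = radiated power, P = εσA T⁴.
Radiating area A = 4πr² = 0.06264 m².
T⁴ = P/(εσA) = 324/(0.59·5.67×10⁻⁸·0.06264) = 1.546×10¹¹ K⁴.
T = (1.546×10¹¹)^(1/4).

T ≈ 627 K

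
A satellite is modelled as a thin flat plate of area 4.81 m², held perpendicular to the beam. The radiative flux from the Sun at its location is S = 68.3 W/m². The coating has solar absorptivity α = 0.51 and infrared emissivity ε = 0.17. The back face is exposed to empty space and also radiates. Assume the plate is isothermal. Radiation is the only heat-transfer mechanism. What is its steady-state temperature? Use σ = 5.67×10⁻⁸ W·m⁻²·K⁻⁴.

T ≈ 206 K

At equilibrium, absorbed power = emitted power.
Absorbing cross-section = A = 4.810 m²; emitting surface = 2A = 9.620 m² (ratio 2).
αS·A_cross = εσ·A_surf·T⁴  ⇒  T⁴ = αS/(ε·2σ).
T⁴ = 0.510·68.3/(0.17·2·5.67×10⁻⁸) = 1.807×10⁹ K⁴.
T = (1.807×10⁹)^(1/4).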